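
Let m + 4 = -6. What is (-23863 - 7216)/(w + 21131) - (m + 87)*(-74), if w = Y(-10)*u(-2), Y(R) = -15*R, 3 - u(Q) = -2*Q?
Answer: 119518659/20981 ≈ 5696.5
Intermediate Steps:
u(Q) = 3 + 2*Q (u(Q) = 3 - (-2)*Q = 3 + 2*Q)
m = -10 (m = -4 - 6 = -10)
w = -150 (w = (-15*(-10))*(3 + 2*(-2)) = 150*(3 - 4) = 150*(-1) = -150)
(-23863 - 7216)/(w + 21131) - (m + 87)*(-74) = (-23863 - 7216)/(-150 + 21131) - (-10 + 87)*(-74) = -31079/20981 - 77*(-74) = -31079*1/20981 - 1*(-5698) = -31079/20981 + 5698 = 119518659/20981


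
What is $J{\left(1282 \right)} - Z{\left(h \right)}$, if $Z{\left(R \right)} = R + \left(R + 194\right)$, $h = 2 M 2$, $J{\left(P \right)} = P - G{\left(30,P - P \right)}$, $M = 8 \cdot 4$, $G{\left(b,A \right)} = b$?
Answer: $802$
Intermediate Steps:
$M = 32$
$J{\left(P \right)} = -30 + P$ ($J{\left(P \right)} = P - 30 = -30 + P$)
$h = 128$ ($h = 2 \cdot 32 \cdot 2 = 64 \cdot 2 = 128$)
$Z{\left(R \right)} = 194 + 2 R$ ($Z{\left(R \right)} = R + \left(194 + R\right) = 194 + 2 R$)
$J{\left(1282 \right)} - Z{\left(h \right)} = \left(-30 + 1282\right) - \left(194 + 2 \cdot 128\right) = 1252 - \left(194 + 256\right) = 1252 - 450 = 802$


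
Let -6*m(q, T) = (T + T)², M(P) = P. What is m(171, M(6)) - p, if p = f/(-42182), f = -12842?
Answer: -512605/21091 ≈ -24.304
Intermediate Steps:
m(q, T) = -2*T²/3 (m(q, T) = -(T + T)²/6 = -4*T²/6 = -2*T²/3)
p = 6421/21091 (p = -12842/(-42182) = -12842*(-1/42182) = 6421/21091 ≈ 0.30444)
m(171, M(6)) - p = -⅔*6² - 1*6421/21091 = -⅔*36 - 6421/21091 = -24 - 6421/21091 = -512605/21091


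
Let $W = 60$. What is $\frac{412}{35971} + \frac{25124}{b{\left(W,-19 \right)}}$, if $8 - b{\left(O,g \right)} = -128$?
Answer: $\frac{225947859}{1223014} \approx 184.75$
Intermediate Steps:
$b{\left(O,g \right)} = 136$ ($b{\left(O,g \right)} = 8 - -128 = 8 + 128 = 136$)
$\frac{412}{35971} + \frac{25124}{b{\left(W,-19 \right)}} = \frac{412}{35971} + \frac{25124}{136} = 412 \cdot \frac{1}{35971} + 25124 \cdot \frac{1}{136} = \frac{412}{35971} + \frac{6281}{34} = \frac{225947859}{1223014}$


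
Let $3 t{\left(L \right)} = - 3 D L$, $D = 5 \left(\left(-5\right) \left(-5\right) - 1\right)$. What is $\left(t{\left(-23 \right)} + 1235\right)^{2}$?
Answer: $15960025$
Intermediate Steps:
$D = 120$ ($D = 5 \left(25 - 1\right) = 5 \cdot 24 = 120$)
$t{\left(L \right)} = - 120 L$ ($t{\left(L \right)} = \frac{\left(-3\right) 120 L}{3} = \frac{\left(-360\right) L}{3} = - 120 L$)
$\left(t{\left(-23 \right)} + 1235\right)^{2} = \left(\left(-120\right) \left(-23\right) + 1235\right)^{2} = \left(2760 + 1235\right)^{2} = 3995^{2} = 15960025$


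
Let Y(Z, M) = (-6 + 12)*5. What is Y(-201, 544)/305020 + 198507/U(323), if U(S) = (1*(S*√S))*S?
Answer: 3/30502 + 198507*√323/33698267 ≈ 0.10597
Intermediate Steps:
U(S) = S^(5/2) (U(S) = (1*S^(3/2))*S = S^(3/2)*S = S^(5/2))
Y(Z, M) = 30 (Y(Z, M) = 6*5 = 30)
Y(-201, 544)/305020 + 198507/U(323) = 30/305020 + 198507/(323^(5/2)) = 30*(1/305020) + 198507/((104329*√323)) = 3/30502 + 198507*(√323/33698267) = 3/30502 + 198507*√323/33698267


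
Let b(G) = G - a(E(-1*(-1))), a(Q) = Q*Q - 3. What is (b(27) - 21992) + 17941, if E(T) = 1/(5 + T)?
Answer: -144757/36 ≈ -4021.0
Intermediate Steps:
a(Q) = -3 + Q² (a(Q) = Q² - 3 = -3 + Q²)
b(G) = 107/36 + G (b(G) = G - (-3 + (1/(5 - 1*(-1)))²) = G - (-3 + (1/(5 + 1))²) = G - (-3 + (1/6)²) = G - (-3 + (⅙)²) = G - (-3 + 1/36) = G - 1*(-107/36) = G + 107/36 = 107/36 + G)
(b(27) - 21992) + 17941 = ((107/36 + 27) - 21992) + 17941 = (1079/36 - 21992) + 17941 = -790633/36 + 17941 = -144757/36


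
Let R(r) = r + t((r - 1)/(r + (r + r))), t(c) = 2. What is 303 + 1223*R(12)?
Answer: 17425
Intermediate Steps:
R(r) = 2 + r (R(r) = r + 2 = 2 + r)
303 + 1223*R(12) = 303 + 1223*(2 + 12) = 303 + 1223*14 = 303 + 17122 = 17425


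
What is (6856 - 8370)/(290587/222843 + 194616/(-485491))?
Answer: -163797042162282/97708559929 ≈ -1676.4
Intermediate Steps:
(6856 - 8370)/(290587/222843 + 194616/(-485491)) = -1514/(290587*(1/222843) + 194616*(-1/485491)) = -1514/(290587/222843 - 194616/485491) = -1514/97708559929/108188270913 = -1514*108188270913/97708559929 = -163797042162282/97708559929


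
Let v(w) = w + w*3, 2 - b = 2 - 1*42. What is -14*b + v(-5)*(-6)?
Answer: -468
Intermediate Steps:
b = 42 (b = 2 - (2 - 1*42) = 2 - (2 - 42) = 2 - 1*(-40) = 2 + 40 = 42)
v(w) = 4*w (v(w) = w + 3*w = 4*w)
-14*b + v(-5)*(-6) = -14*42 + (4*(-5))*(-6) = -588 - 20*(-6) = -588 + 120 = -468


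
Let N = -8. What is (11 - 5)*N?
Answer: -48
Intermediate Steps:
(11 - 5)*N = (11 - 5)*(-8) = 6*(-8) = -48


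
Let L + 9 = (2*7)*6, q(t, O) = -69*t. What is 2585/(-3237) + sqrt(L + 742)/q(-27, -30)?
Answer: -2585/3237 + sqrt(817)/1863 ≈ -0.78324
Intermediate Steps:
L = 75 (L = -9 + (2*7)*6 = -9 + 14*6 = -9 + 84 = 75)
2585/(-3237) + sqrt(L + 742)/q(-27, -30) = 2585/(-3237) + sqrt(75 + 742)/((-69*(-27))) = 2585*(-1/3237) + sqrt(817)/1863 = -2585/3237 + sqrt(817)*(1/1863) = -2585/3237 + sqrt(817)/1863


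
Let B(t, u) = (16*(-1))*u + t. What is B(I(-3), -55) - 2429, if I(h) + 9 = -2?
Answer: -1560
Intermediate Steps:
I(h) = -11 (I(h) = -9 - 2 = -11)
B(t, u) = t - 16*u (B(t, u) = -16*u + t = t - 16*u)
B(I(-3), -55) - 2429 = (-11 - 16*(-55)) - 2429 = (-11 + 880) - 2429 = 869 - 2429 = -1560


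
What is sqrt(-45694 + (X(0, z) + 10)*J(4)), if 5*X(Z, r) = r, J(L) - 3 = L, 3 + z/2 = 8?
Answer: I*sqrt(45610) ≈ 213.56*I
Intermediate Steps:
z = 10 (z = -6 + 2*8 = -6 + 16 = 10)
J(L) = 3 + L
X(Z, r) = r/5
sqrt(-45694 + (X(0, z) + 10)*J(4)) = sqrt(-45694 + ((1/5)*10 + 10)*(3 + 4)) = sqrt(-45694 + (2 + 10)*7) = sqrt(-45694 + 12*7) = sqrt(-45694 + 84) = sqrt(-45610) = I*sqrt(45610)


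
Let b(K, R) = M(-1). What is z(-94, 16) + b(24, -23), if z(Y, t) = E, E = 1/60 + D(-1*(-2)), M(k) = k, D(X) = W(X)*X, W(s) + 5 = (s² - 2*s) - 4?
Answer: -1139/60 ≈ -18.983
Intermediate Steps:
W(s) = -9 + s² - 2*s (W(s) = -5 + ((s² - 2*s) - 4) = -5 + (-4 + s² - 2*s) = -9 + s² - 2*s)
D(X) = X*(-9 + X² - 2*X) (D(X) = (-9 + X² - 2*X)*X = X*(-9 + X² - 2*X))
b(K, R) = -1
E = -1079/60 (E = 1/60 + (-1*(-2))*(-9 + (-1*(-2))² - (-2)*(-2)) = 1/60 + 2*(-9 + 2² - 2*2) = 1/60 + 2*(-9 + 4 - 4) = 1/60 + 2*(-9) = 1/60 - 18 = -1079/60 ≈ -17.983)
z(Y, t) = -1079/60
z(-94, 16) + b(24, -23) = -1079/60 - 1 = -1139/60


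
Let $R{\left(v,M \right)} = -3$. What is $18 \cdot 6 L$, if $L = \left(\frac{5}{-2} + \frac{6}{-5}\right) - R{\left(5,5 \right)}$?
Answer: $- \frac{378}{5} \approx -75.6$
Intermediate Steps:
$L = - \frac{7}{10}$ ($L = \left(\frac{5}{-2} + \frac{6}{-5}\right) - -3 = \left(5 \left(- \frac{1}{2}\right) + 6 \left(- \frac{1}{5}\right)\right) + 3 = \left(- \frac{5}{2} - \frac{6}{5}\right) + 3 = - \frac{37}{10} + 3 = - \frac{7}{10} \approx -0.7$)
$18 \cdot 6 L = 18 \cdot 6 \left(- \frac{7}{10}\right) = 108 \left(- \frac{7}{10}\right) = - \frac{378}{5}$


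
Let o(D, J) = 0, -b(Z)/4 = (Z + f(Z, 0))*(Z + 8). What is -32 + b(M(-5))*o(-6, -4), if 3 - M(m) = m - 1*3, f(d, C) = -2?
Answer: -32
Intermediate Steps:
M(m) = 6 - m (M(m) = 3 - (m - 1*3) = 3 - (m - 3) = 3 - (-3 + m) = 3 + (3 - m) = 6 - m)
b(Z) = -4*(-2 + Z)*(8 + Z) (b(Z) = -4*(Z - 2)*(Z + 8) = -4*(-2 + Z)*(8 + Z))
-32 + b(M(-5))*o(-6, -4) = -32 + (64 - 24*(6 - 1*(-5)) - 4*(6 - 1*(-5))**2)*0 = -32 + (64 - 24*(6 + 5) - 4*(6 + 5)**2)*0 = -32 + (64 - 24*11 - 4*11**2)*0 = -32 + (64 - 264 - 4*121)*0 = -32 + (64 - 264 - 484)*0 = -32 - 684*0 = -32 + 0 = -32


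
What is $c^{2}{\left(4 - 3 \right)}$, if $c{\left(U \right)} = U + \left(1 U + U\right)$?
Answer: $9$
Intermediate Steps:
$c{\left(U \right)} = 3 U$ ($c{\left(U \right)} = U + \left(U + U\right) = U + 2 U = 3 U$)
$c^{2}{\left(4 - 3 \right)} = \left(3 \left(4 - 3\right)\right)^{2} = \left(3 \cdot 1\right)^{2} = 3^{2} = 9$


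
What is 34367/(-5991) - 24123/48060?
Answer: -199577657/31991940 ≈ -6.2384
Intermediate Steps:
34367/(-5991) - 24123/48060 = 34367*(-1/5991) - 24123*1/48060 = -34367/5991 - 8041/16020 = -199577657/31991940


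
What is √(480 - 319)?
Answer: √161 ≈ 12.689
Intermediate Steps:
√(480 - 319) = √161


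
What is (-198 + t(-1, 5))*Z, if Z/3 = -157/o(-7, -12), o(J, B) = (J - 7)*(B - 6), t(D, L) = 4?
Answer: 15229/42 ≈ 362.60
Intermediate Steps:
o(J, B) = (-7 + J)*(-6 + B)
Z = -157/84 (Z = 3*(-157/(42 - 7*(-12) - 6*(-7) - 12*(-7))) = 3*(-157/(42 + 84 + 42 + 84)) = 3*(-157/252) = -157/84 ≈ -1.8690)
(-198 + t(-1, 5))*Z = (-198 + 4)*(-157/84) = -194*(-157/84) = 15229/42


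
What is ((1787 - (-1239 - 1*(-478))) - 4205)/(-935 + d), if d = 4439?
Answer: -1657/3504 ≈ -0.47289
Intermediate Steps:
((1787 - (-1239 - 1*(-478))) - 4205)/(-935 + d) = ((1787 - (-1239 - 1*(-478))) - 4205)/(-935 + 4439) = ((1787 - (-1239 + 478)) - 4205)/3504 = ((1787 - 1*(-761)) - 4205)*(1/3504) = ((1787 + 761) - 4205)*(1/3504) = (2548 - 4205)*(1/3504) = -1657*1/3504 = -1657/3504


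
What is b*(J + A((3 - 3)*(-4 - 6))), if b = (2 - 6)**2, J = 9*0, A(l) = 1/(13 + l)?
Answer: 16/13 ≈ 1.2308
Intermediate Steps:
J = 0
b = 16 (b = (-4)**2 = 16)
b*(J + A((3 - 3)*(-4 - 6))) = 16*(0 + 1/(13 + (3 - 3)*(-4 - 6))) = 16*(0 + 1/(13 + 0*(-10))) = 16*(0 + 1/(13 + 0)) = 16*(0 + 1/13) = 16*(1/13) = 16/13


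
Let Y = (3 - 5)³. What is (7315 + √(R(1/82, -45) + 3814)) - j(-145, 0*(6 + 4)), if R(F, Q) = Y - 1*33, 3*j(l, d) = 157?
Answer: 21788/3 + 7*√77 ≈ 7324.1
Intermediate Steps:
j(l, d) = 157/3 (j(l, d) = (⅓)*157 = 157/3)
Y = -8 (Y = (-2)³ = -8)
R(F, Q) = -41 (R(F, Q) = -8 - 1*33 = -8 - 33 = -41)
(7315 + √(R(1/82, -45) + 3814)) - j(-145, 0*(6 + 4)) = (7315 + √(-41 + 3814)) - 1*157/3 = (7315 + √3773) - 157/3 = (7315 + 7*√77) - 157/3 = 21788/3 + 7*√77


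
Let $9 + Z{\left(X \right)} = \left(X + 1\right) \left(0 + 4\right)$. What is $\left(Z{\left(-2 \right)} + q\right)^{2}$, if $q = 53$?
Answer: $1600$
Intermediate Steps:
$Z{\left(X \right)} = -5 + 4 X$ ($Z{\left(X \right)} = -9 + \left(X + 1\right) \left(0 + 4\right) = -9 + \left(1 + X\right) 4 = -9 + \left(4 + 4 X\right) = -5 + 4 X$)
$\left(Z{\left(-2 \right)} + q\right)^{2} = \left(\left(-5 + 4 \left(-2\right)\right) + 53\right)^{2} = \left(\left(-5 - 8\right) + 53\right)^{2} = \left(-13 + 53\right)^{2} = 40^{2} = 1600$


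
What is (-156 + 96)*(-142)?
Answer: 8520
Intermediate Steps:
(-156 + 96)*(-142) = -60*(-142) = 8520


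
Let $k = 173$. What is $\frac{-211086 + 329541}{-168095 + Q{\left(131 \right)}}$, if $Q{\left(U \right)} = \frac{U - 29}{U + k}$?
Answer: $- \frac{18005160}{25550389} \approx -0.70469$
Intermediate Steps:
$Q{\left(U \right)} = \frac{-29 + U}{173 + U}$ ($Q{\left(U \right)} = \frac{U - 29}{U + 173} = \frac{-29 + U}{173 + U}$)
$\frac{-211086 + 329541}{-168095 + Q{\left(131 \right)}} = \frac{-211086 + 329541}{-168095 + \frac{-29 + 131}{173 + 131}} = \frac{118455}{-168095 + \frac{1}{304} \cdot 102} = \frac{118455}{-168095 + \frac{51}{152}} = \frac{118455}{- \frac{25550389}{152}} = 118455 \left(- \frac{152}{25550389}\right) = - \frac{18005160}{25550389}$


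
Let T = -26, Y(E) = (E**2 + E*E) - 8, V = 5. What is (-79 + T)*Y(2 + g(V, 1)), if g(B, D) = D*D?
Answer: -1050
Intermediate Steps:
g(B, D) = D**2
Y(E) = -8 + 2*E**2 (Y(E) = (E**2 + E**2) - 8 = 2*E**2 - 8 = -8 + 2*E**2)
(-79 + T)*Y(2 + g(V, 1)) = (-79 - 26)*(-8 + 2*(2 + 1**2)**2) = -105*(-8 + 2*(2 + 1)**2) = -105*(-8 + 2*3**2) = -105*(-8 + 2*9) = -105*(-8 + 18) = -105*10 = -1050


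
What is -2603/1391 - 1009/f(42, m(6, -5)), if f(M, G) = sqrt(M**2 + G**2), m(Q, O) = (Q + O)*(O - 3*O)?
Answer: -2603/1391 - 1009*sqrt(466)/932 ≈ -25.242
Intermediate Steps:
m(Q, O) = -2*O*(O + Q) (m(Q, O) = (O + Q)*(-2*O) = -2*O*(O + Q))
f(M, G) = sqrt(G**2 + M**2)
-2603/1391 - 1009/f(42, m(6, -5)) = -2603/1391 - 1009/sqrt((-2*(-5)*(-5 + 6))**2 + 42**2) = -2603*1/1391 - 1009/sqrt((-2*(-5)*1)**2 + 1764) = -2603/1391 - 1009/sqrt(10**2 + 1764) = -2603/1391 - 1009/sqrt(100 + 1764) = -2603/1391 - 1009*sqrt(466)/932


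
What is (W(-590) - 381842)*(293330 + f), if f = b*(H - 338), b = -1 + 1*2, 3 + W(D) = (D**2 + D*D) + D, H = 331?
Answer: 92034491095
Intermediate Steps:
W(D) = -3 + D + 2*D**2 (W(D) = -3 + ((D**2 + D*D) + D) = -3 + ((D**2 + D**2) + D) = -3 + (2*D**2 + D) = -3 + (D + 2*D**2) = -3 + D + 2*D**2)
b = 1 (b = -1 + 2 = 1)
f = -7 (f = 1*(331 - 338) = 1*(-7) = -7)
(W(-590) - 381842)*(293330 + f) = ((-3 - 590 + 2*(-590)**2) - 381842)*(293330 - 7) = ((-3 - 590 + 2*348100) - 381842)*293323 = ((-3 - 590 + 696200) - 381842)*293323 = (695607 - 381842)*293323 = 313765*293323 = 92034491095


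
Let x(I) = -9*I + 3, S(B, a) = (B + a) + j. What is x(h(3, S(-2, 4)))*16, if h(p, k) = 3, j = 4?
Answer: -384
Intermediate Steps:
S(B, a) = 4 + B + a (S(B, a) = (B + a) + 4 = 4 + B + a)
x(I) = 3 - 9*I
x(h(3, S(-2, 4)))*16 = (3 - 9*3)*16 = (3 - 27)*16 = -24*16 = -384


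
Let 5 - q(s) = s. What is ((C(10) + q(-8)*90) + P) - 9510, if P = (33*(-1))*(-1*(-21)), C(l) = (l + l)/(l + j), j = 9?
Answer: -171607/19 ≈ -9032.0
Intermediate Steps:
C(l) = 2*l/(9 + l) (C(l) = (l + l)/(l + 9) = (2*l)/(9 + l) = 2*l/(9 + l))
q(s) = 5 - s
P = -693 (P = -33*21 = -693)
((C(10) + q(-8)*90) + P) - 9510 = ((2*10/(9 + 10) + (5 - 1*(-8))*90) - 693) - 9510 = ((2*10/19 + (5 + 8)*90) - 693) - 9510 = ((2*10*(1/19) + 13*90) - 693) - 9510 = ((20/19 + 1170) - 693) - 9510 = (22250/19 - 693) - 9510 = 9083/19 - 9510 = -171607/19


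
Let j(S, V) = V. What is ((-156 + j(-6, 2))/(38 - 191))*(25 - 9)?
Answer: 2464/153 ≈ 16.105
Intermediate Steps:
((-156 + j(-6, 2))/(38 - 191))*(25 - 9) = ((-156 + 2)/(38 - 191))*(25 - 9) = -154/(-153)*16 = -154*(-1/153)*16 = (154/153)*16 = 2464/153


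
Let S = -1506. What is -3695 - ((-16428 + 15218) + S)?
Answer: -979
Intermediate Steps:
-3695 - ((-16428 + 15218) + S) = -3695 - ((-16428 + 15218) - 1506) = -3695 - (-1210 - 1506) = -3695 - 1*(-2716) = -3695 + 2716 = -979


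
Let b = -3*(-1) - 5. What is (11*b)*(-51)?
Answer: 1122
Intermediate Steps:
b = -2 (b = 3 - 5 = -2)
(11*b)*(-51) = (11*(-2))*(-51) = -22*(-51) = 1122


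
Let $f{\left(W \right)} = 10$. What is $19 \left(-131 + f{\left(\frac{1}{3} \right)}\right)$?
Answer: $-2299$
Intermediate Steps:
$19 \left(-131 + f{\left(\frac{1}{3} \right)}\right) = 19 \left(-131 + 10\right) = 19 \left(-121\right) = -2299$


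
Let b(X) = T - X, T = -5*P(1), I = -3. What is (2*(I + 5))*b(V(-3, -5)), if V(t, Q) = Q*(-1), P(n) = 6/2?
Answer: -80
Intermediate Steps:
P(n) = 3 (P(n) = 6*(1/2) = 3)
V(t, Q) = -Q
T = -15 (T = -5*3 = -15)
b(X) = -15 - X
(2*(I + 5))*b(V(-3, -5)) = (2*(-3 + 5))*(-15 - (-1)*(-5)) = (2*2)*(-15 - 1*5) = 4*(-15 - 5) = 4*(-20) = -80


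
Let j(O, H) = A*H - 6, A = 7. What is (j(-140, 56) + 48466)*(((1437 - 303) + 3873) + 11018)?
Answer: 782853300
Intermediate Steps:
j(O, H) = -6 + 7*H (j(O, H) = 7*H - 6 = -6 + 7*H)
(j(-140, 56) + 48466)*(((1437 - 303) + 3873) + 11018) = ((-6 + 7*56) + 48466)*(((1437 - 303) + 3873) + 11018) = ((-6 + 392) + 48466)*((1134 + 3873) + 11018) = (386 + 48466)*(5007 + 11018) = 48852*16025 = 782853300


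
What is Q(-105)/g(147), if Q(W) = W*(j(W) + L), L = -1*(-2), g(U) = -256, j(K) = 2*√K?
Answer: 105/128 + 105*I*√105/128 ≈ 0.82031 + 8.4057*I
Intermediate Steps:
L = 2
Q(W) = W*(2 + 2*√W) (Q(W) = W*(2*√W + 2) = W*(2 + 2*√W))
Q(-105)/g(147) = (2*(-105) + 2*(-105)^(3/2))/(-256) = (-210 + 2*(-105*I*√105))*(-1/256) = (-210 - 210*I*√105)*(-1/256) = 105/128 + 105*I*√105/128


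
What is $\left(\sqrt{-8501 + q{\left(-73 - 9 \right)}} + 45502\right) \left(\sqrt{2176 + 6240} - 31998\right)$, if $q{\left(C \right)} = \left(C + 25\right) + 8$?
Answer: $- 2 \left(15999 - 2 \sqrt{526}\right) \left(45502 + 15 i \sqrt{38}\right) \approx -1.4518 \cdot 10^{9} - 2.9503 \cdot 10^{6} i$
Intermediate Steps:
$q{\left(C \right)} = 33 + C$ ($q{\left(C \right)} = \left(25 + C\right) + 8 = 33 + C$)
$\left(\sqrt{-8501 + q{\left(-73 - 9 \right)}} + 45502\right) \left(\sqrt{2176 + 6240} - 31998\right) = \left(\sqrt{-8501 + \left(33 - 82\right)} + 45502\right) \left(\sqrt{2176 + 6240} - 31998\right) = \left(\sqrt{-8501 + \left(33 - 82\right)} + 45502\right) \left(\sqrt{8416} - 31998\right) = \left(\sqrt{-8501 + \left(33 - 82\right)} + 45502\right) \left(4 \sqrt{526} - 31998\right) = \left(\sqrt{-8501 - 49} + 45502\right) \left(-31998 + 4 \sqrt{526}\right) = \left(\sqrt{-8550} + 45502\right) \left(-31998 + 4 \sqrt{526}\right) = \left(15 i \sqrt{38} + 45502\right) \left(-31998 + 4 \sqrt{526}\right) = \left(45502 + 15 i \sqrt{38}\right) \left(-31998 + 4 \sqrt{526}\right) = \left(-31998 + 4 \sqrt{526}\right) \left(45502 + 15 i \sqrt{38}\right)$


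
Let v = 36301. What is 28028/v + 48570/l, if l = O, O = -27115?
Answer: -200632070/196860323 ≈ -1.0192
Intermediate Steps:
l = -27115
28028/v + 48570/l = 28028/36301 + 48570/(-27115) = 28028*(1/36301) + 48570*(-1/27115) = 28028/36301 - 9714/5423 = -200632070/196860323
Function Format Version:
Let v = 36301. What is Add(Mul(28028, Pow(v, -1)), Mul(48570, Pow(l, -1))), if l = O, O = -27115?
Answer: Rational(-200632070, 196860323) ≈ -1.0192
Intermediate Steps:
l = -27115
Add(Mul(28028, Pow(v, -1)), Mul(48570, Pow(l, -1))) = Add(Mul(28028, Pow(36301, -1)), Mul(48570, Pow(-27115, -1))) = Add(Mul(28028, Rational(1, 36301)), Mul(48570, Rational(-1, 27115))) = Add(Rational(28028, 36301), Rational(-9714, 5423)) = Rational(-200632070, 196860323)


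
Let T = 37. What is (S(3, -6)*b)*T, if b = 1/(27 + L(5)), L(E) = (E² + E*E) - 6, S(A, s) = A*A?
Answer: 333/71 ≈ 4.6901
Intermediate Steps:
S(A, s) = A²
L(E) = -6 + 2*E² (L(E) = (E² + E²) - 6 = 2*E² - 6 = -6 + 2*E²)
b = 1/71 (b = 1/(27 + (-6 + 2*5²)) = 1/(27 + (-6 + 2*25)) = 1/(27 + (-6 + 50)) = 1/(27 + 44) = 1/71 ≈ 0.014085)
(S(3, -6)*b)*T = (3²*(1/71))*37 = (9*(1/71))*37 = (9/71)*37 = 333/71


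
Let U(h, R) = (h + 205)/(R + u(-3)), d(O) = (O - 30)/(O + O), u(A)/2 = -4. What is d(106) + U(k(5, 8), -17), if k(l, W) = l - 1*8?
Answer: -10231/1325 ≈ -7.7215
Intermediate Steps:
u(A) = -8 (u(A) = 2*(-4) = -8)
k(l, W) = -8 + l (k(l, W) = l - 8 = -8 + l)
d(O) = (-30 + O)/(2*O) (d(O) = (-30 + O)/((2*O)) = (-30 + O)*(1/(2*O)) = (-30 + O)/(2*O))
U(h, R) = (205 + h)/(-8 + R) (U(h, R) = (h + 205)/(R - 8) = (205 + h)/(-8 + R))
d(106) + U(k(5, 8), -17) = (½)*(-30 + 106)/106 + (205 + (-8 + 5))/(-8 - 17) = (½)*(1/106)*76 + (205 - 3)/(-25) = 19/53 - 1/25*202 = 19/53 - 202/25 = -10231/1325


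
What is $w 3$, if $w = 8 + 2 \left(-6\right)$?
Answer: $-12$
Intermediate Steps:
$w = -4$ ($w = 8 - 12 = -4$)
$w 3 = \left(-4\right) 3 = -12$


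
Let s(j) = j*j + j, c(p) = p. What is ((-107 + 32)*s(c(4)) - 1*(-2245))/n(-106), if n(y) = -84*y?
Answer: 745/8904 ≈ 0.083670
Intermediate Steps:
s(j) = j + j² (s(j) = j² + j = j + j²)
((-107 + 32)*s(c(4)) - 1*(-2245))/n(-106) = ((-107 + 32)*(4*(1 + 4)) - 1*(-2245))/((-84*(-106))) = (-300*5 + 2245)/8904 = (-75*20 + 2245)*(1/8904) = (-1500 + 2245)*(1/8904) = 745*(1/8904) = 745/8904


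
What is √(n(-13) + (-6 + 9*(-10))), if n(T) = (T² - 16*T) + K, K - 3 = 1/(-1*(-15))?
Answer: √63915/15 ≈ 16.854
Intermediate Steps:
K = 46/15 (K = 3 + 1/(-1*(-15)) = 3 + 1/15 = 46/15 ≈ 3.0667)
n(T) = 46/15 + T² - 16*T (n(T) = (T² - 16*T) + 46/15 = 46/15 + T² - 16*T)
√(n(-13) + (-6 + 9*(-10))) = √((46/15 + (-13)² - 16*(-13)) + (-6 + 9*(-10))) = √((46/15 + 169 + 208) + (-6 - 90)) = √(5701/15 - 96) = √(4261/15) = √63915/15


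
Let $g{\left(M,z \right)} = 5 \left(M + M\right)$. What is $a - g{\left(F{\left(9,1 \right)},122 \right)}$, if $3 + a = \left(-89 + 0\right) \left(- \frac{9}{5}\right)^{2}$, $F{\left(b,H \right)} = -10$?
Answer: $- \frac{4784}{25} \approx -191.36$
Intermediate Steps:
$g{\left(M,z \right)} = 10 M$ ($g{\left(M,z \right)} = 5 \cdot 2 M = 10 M$)
$a = - \frac{7284}{25}$ ($a = -3 + \left(-89 + 0\right) \left(- \frac{9}{5}\right)^{2} = -3 - 89 \left(\left(-9\right) \frac{1}{5}\right)^{2} = -3 - 89 \left(- \frac{9}{5}\right)^{2} = -3 - \frac{7209}{25} = - \frac{7284}{25} \approx -291.36$)
$a - g{\left(F{\left(9,1 \right)},122 \right)} = - \frac{7284}{25} - 10 \left(-10\right) = - \frac{7284}{25} - -100 = - \frac{7284}{25} + 100 = - \frac{4784}{25}$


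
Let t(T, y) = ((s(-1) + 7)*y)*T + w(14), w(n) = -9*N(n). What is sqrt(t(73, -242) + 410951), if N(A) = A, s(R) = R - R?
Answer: 3*sqrt(31907) ≈ 535.88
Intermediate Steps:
s(R) = 0
w(n) = -9*n
t(T, y) = -126 + 7*T*y (t(T, y) = ((0 + 7)*y)*T - 9*14 = (7*y)*T - 126 = 7*T*y - 126 = -126 + 7*T*y)
sqrt(t(73, -242) + 410951) = sqrt((-126 + 7*73*(-242)) + 410951) = sqrt((-126 - 123662) + 410951) = sqrt(-123788 + 410951) = sqrt(287163) = 3*sqrt(31907)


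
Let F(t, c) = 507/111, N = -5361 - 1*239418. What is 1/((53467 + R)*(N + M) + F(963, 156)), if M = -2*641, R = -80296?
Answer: 37/244258111222 ≈ 1.5148e-10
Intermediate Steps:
N = -244779 (N = -5361 - 239418 = -244779)
M = -1282
F(t, c) = 169/37 (F(t, c) = 507*(1/111) = 169/37)
1/((53467 + R)*(N + M) + F(963, 156)) = 1/((53467 - 80296)*(-244779 - 1282) + 169/37) = 1/(-26829*(-246061) + 169/37) = 1/(6601570569 + 169/37) = 1/(244258111222/37) = 37/244258111222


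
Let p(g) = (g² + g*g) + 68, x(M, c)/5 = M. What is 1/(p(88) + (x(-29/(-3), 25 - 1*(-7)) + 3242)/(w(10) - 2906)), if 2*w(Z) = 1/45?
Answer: 261539/4068204554 ≈ 6.4288e-5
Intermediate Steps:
x(M, c) = 5*M
w(Z) = 1/90 (w(Z) = (½)/45 = (½)*(1/45) = 1/90)
p(g) = 68 + 2*g² (p(g) = (g² + g²) + 68 = 2*g² + 68 = 68 + 2*g²)
1/(p(88) + (x(-29/(-3), 25 - 1*(-7)) + 3242)/(w(10) - 2906)) = 1/((68 + 2*88²) + (5*(-29/(-3)) + 3242)/(1/90 - 2906)) = 1/((68 + 2*7744) + (5*(-29*(-⅓)) + 3242)/(-261539/90)) = 1/((68 + 15488) + (5*(29/3) + 3242)*(-90/261539)) = 1/(15556 + (145/3 + 3242)*(-90/261539)) = 1/(15556 + (9871/3)*(-90/261539)) = 1/(15556 - 296130/261539) = 1/(4068204554/261539) = 261539/4068204554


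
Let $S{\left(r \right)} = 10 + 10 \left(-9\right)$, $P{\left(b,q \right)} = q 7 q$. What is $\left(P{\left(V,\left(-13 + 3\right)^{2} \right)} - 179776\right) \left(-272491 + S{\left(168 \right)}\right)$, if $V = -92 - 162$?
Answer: $29921754096$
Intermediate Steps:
$V = -254$
$P{\left(b,q \right)} = 7 q^{2}$ ($P{\left(b,q \right)} = 7 q q = 7 q^{2}$)
$S{\left(r \right)} = -80$ ($S{\left(r \right)} = 10 - 90 = -80$)
$\left(P{\left(V,\left(-13 + 3\right)^{2} \right)} - 179776\right) \left(-272491 + S{\left(168 \right)}\right) = \left(7 \left(\left(-13 + 3\right)^{2}\right)^{2} - 179776\right) \left(-272491 - 80\right) = \left(7 \left(\left(-10\right)^{2}\right)^{2} - 179776\right) \left(-272571\right) = \left(7 \cdot 100^{2} - 179776\right) \left(-272571\right) = \left(7 \cdot 10000 - 179776\right) \left(-272571\right) = \left(70000 - 179776\right) \left(-272571\right) = \left(-109776\right) \left(-272571\right) = 29921754096$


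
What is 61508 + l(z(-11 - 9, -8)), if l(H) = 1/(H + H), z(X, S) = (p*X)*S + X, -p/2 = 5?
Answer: 199285919/3240 ≈ 61508.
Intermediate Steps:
p = -10 (p = -2*5 = -10)
z(X, S) = X - 10*S*X (z(X, S) = (-10*X)*S + X = -10*S*X + X = X - 10*S*X)
l(H) = 1/(2*H)
61508 + l(z(-11 - 9, -8)) = 61508 + 1/(2*(((-11 - 9)*(1 - 10*(-8))))) = 61508 + 1/(2*((-20*(1 + 80)))) = 61508 + 1/(2*((-20*81))) = 61508 + (½)/(-1620) = 61508 + (½)*(-1/1620) = 61508 - 1/3240 = 199285919/3240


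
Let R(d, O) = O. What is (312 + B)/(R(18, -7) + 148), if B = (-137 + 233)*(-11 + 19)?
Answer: 360/47 ≈ 7.6596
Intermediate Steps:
B = 768 (B = 96*8 = 768)
(312 + B)/(R(18, -7) + 148) = (312 + 768)/(-7 + 148) = 1080/141 = 1080*(1/141) = 360/47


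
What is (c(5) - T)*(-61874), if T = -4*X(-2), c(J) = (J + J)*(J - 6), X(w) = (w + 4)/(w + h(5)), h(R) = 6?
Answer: 494992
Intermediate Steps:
X(w) = (4 + w)/(6 + w) (X(w) = (w + 4)/(w + 6) = (4 + w)/(6 + w))
c(J) = 2*J*(-6 + J) (c(J) = (2*J)*(-6 + J) = 2*J*(-6 + J))
T = -2 (T = -4*(4 - 2)/(6 - 2) = -4*2/4 = -2 ≈ -2.0000)
(c(5) - T)*(-61874) = (2*5*(-6 + 5) - 1*(-2))*(-61874) = (2*5*(-1) + 2)*(-61874) = (-10 + 2)*(-61874) = -8*(-61874) = 494992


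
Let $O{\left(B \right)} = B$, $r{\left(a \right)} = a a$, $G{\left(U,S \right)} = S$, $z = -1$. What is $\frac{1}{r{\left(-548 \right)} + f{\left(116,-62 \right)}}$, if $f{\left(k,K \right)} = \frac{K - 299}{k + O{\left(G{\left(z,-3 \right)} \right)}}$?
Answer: $\frac{113}{33933991} \approx 3.33 \cdot 10^{-6}$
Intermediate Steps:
$r{\left(a \right)} = a^{2}$
$f{\left(k,K \right)} = \frac{-299 + K}{-3 + k}$ ($f{\left(k,K \right)} = \frac{K - 299}{k - 3} = \frac{-299 + K}{-3 + k}$)
$\frac{1}{r{\left(-548 \right)} + f{\left(116,-62 \right)}} = \frac{1}{\left(-548\right)^{2} + \frac{-299 - 62}{-3 + 116}} = \frac{1}{300304 + \frac{1}{113} \left(-361\right)} = \frac{1}{300304 - \frac{361}{113}} = \frac{1}{\frac{33933991}{113}} = \frac{113}{33933991}$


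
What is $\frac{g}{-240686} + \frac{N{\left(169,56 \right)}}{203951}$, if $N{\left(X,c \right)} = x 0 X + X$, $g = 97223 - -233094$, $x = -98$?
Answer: $- \frac{67327806533}{49088150386} \approx -1.3716$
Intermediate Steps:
$g = 330317$ ($g = 97223 + 233094 = 330317$)
$N{\left(X,c \right)} = X$ ($N{\left(X,c \right)} = \left(-98\right) 0 X + X = 0 X + X = 0 + X = X$)
$\frac{g}{-240686} + \frac{N{\left(169,56 \right)}}{203951} = \frac{330317}{-240686} + \frac{169}{203951} = 330317 \left(- \frac{1}{240686}\right) + 169 \cdot \frac{1}{203951} = - \frac{330317}{240686} + \frac{169}{203951} = - \frac{67327806533}{49088150386}$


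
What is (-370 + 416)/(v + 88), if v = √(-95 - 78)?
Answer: 4048/7917 - 46*I*√173/7917 ≈ 0.5113 - 0.076422*I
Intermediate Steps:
v = I*√173 (v = √(-173) = I*√173 ≈ 13.153*I)
(-370 + 416)/(v + 88) = (-370 + 416)/(I*√173 + 88) = 46/(88 + I*√173)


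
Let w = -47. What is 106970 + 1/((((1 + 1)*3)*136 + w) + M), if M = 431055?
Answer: 46192213281/431824 ≈ 1.0697e+5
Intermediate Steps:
106970 + 1/((((1 + 1)*3)*136 + w) + M) = 106970 + 1/((((1 + 1)*3)*136 - 47) + 431055) = 106970 + 1/(((2*3)*136 - 47) + 431055) = 106970 + 1/((6*136 - 47) + 431055) = 106970 + 1/((816 - 47) + 431055) = 106970 + 1/(769 + 431055) = 106970 + 1/431824 = 46192213281/431824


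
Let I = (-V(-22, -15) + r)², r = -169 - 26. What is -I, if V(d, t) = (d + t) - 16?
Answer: -20164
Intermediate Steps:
V(d, t) = -16 + d + t
r = -195
I = 20164 (I = (-(-16 - 22 - 15) - 195)² = (-1*(-53) - 195)² = (53 - 195)² = (-142)² = 20164)
-I = -1*20164 = -20164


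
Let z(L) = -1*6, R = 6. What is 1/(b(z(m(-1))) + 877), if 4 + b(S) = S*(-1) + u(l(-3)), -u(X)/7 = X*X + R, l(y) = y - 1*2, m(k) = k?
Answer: 1/662 ≈ 0.0015106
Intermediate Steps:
z(L) = -6
l(y) = -2 + y (l(y) = y - 2 = -2 + y)
u(X) = -42 - 7*X² (u(X) = -7*(X*X + 6) = -7*(X² + 6) = -7*(6 + X²) = -42 - 7*X²)
b(S) = -221 - S (b(S) = -4 + (S*(-1) + (-42 - 7*(-2 - 3)²)) = -4 + (-S + (-42 - 7*(-5)²)) = -4 + (-S + (-42 - 7*25)) = -4 + (-S + (-42 - 175)) = -4 + (-S - 217) = -4 + (-217 - S) = -221 - S)
1/(b(z(m(-1))) + 877) = 1/((-221 - 1*(-6)) + 877) = 1/((-221 + 6) + 877) = 1/(-215 + 877) = 1/662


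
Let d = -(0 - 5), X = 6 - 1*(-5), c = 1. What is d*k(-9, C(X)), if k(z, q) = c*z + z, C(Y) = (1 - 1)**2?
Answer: -90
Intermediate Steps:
X = 11 (X = 6 + 5 = 11)
d = 5 (d = -1*(-5) = 5)
C(Y) = 0 (C(Y) = 0**2 = 0)
k(z, q) = 2*z (k(z, q) = 1*z + z = z + z = 2*z)
d*k(-9, C(X)) = 5*(2*(-9)) = 5*(-18) = -90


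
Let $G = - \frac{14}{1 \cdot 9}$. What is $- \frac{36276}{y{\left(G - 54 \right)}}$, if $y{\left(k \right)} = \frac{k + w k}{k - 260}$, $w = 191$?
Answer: $- \frac{214633}{200} \approx -1073.2$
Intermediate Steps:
$G = - \frac{14}{9} \approx -1.5556$
$y{\left(k \right)} = \frac{192 k}{-260 + k}$ ($y{\left(k \right)} = \frac{k + 191 k}{k - 260} = \frac{192 k}{-260 + k}$)
$- \frac{36276}{y{\left(G - 54 \right)}} = - \frac{36276}{192 \left(- \frac{14}{9} - 54\right) \frac{1}{-260 - \frac{500}{9}}} = - \frac{36276}{192 \left(- \frac{500}{9}\right) \frac{1}{-260 - \frac{500}{9}}} = - \frac{36276}{192 \left(- \frac{500}{9}\right) \frac{1}{- \frac{2840}{9}}} = - \frac{36276}{192 \left(- \frac{500}{9}\right) \left(- \frac{9}{2840}\right)} = - \frac{36276}{\frac{2400}{71}} = \left(-36276\right) \frac{71}{2400} = - \frac{214633}{200}$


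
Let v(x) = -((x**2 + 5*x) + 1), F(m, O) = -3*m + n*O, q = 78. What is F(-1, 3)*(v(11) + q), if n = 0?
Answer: -297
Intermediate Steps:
F(m, O) = -3*m (F(m, O) = -3*m + 0*O = -3*m + 0 = -3*m)
v(x) = -1 - x**2 - 5*x (v(x) = -(1 + x**2 + 5*x) = -1 - x**2 - 5*x)
F(-1, 3)*(v(11) + q) = (-3*(-1))*((-1 - 1*11**2 - 5*11) + 78) = 3*((-1 - 1*121 - 55) + 78) = 3*((-1 - 121 - 55) + 78) = 3*(-177 + 78) = 3*(-99) = -297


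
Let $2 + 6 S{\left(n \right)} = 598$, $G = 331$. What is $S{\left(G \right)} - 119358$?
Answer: $- \frac{357776}{3} \approx -1.1926 \cdot 10^{5}$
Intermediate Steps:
$S{\left(n \right)} = \frac{298}{3}$ ($S{\left(n \right)} = - \frac{1}{3} + \frac{1}{6} \cdot 598 = - \frac{1}{3} + \frac{299}{3} = \frac{298}{3}$)
$S{\left(G \right)} - 119358 = \frac{298}{3} - 119358 = - \frac{357776}{3}$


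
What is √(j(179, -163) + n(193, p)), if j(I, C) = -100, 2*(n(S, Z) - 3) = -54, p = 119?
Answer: 2*I*√31 ≈ 11.136*I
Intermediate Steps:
n(S, Z) = -24 (n(S, Z) = 3 + (½)*(-54) = 3 - 27 = -24)
√(j(179, -163) + n(193, p)) = √(-100 - 24) = √(-124) = 2*I*√31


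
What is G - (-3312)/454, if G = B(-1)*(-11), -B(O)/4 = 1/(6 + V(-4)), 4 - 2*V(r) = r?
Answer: 13274/1135 ≈ 11.695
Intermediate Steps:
V(r) = 2 - r/2
B(O) = -2/5 (B(O) = -4/(6 + (2 - 1/2*(-4))) = -4/(6 + (2 + 2)) = -4/(6 + 4) = -4/10 = -4*1/10 = -2/5)
G = 22/5 (G = -2/5*(-11) = 22/5 ≈ 4.4000)
G - (-3312)/454 = 22/5 - (-3312)/454 = 22/5 - 12*(-138/227) = 22/5 + 1656/227 = 13274/1135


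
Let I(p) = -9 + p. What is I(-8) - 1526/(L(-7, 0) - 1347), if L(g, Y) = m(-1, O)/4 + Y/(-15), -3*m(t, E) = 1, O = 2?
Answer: -256493/16165 ≈ -15.867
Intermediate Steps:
m(t, E) = -1/3 (m(t, E) = -1/3*1 = -1/3)
L(g, Y) = -1/12 - Y/15 (L(g, Y) = -1/3/4 + Y/(-15) = -1/3*1/4 + Y*(-1/15) = -1/12 - Y/15)
I(-8) - 1526/(L(-7, 0) - 1347) = (-9 - 8) - 1526/((-1/12 - 1/15*0) - 1347) = -17 - 1526/((-1/12 + 0) - 1347) = -17 - 1526/(-1/12 - 1347) = -17 - 1526/(-16165/12) = -17 - 1526*(-12/16165) = -17 + 18312/16165 = -256493/16165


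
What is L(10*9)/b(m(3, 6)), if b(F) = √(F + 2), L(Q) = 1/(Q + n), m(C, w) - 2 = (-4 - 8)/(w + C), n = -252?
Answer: -√6/648 ≈ -0.0037801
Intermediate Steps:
m(C, w) = 2 - 12/(C + w) (m(C, w) = 2 + (-4 - 8)/(w + C) = 2 - 12/(C + w))
L(Q) = 1/(-252 + Q) (L(Q) = 1/(Q - 252) = 1/(-252 + Q))
b(F) = √(2 + F)
L(10*9)/b(m(3, 6)) = 1/((-252 + 10*9)*(√(2 + 2*(-6 + 3 + 6)/(3 + 6)))) = 1/((-252 + 90)*(√(2 + 2*3/9))) = 1/((-162)*(√(2 + 2*(⅑)*3))) = -1/(162*√(2 + ⅔)) = -√6/4/162 = -√6/648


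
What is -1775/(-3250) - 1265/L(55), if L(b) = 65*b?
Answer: 5/26 ≈ 0.19231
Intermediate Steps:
-1775/(-3250) - 1265/L(55) = -1775/(-3250) - 1265/(65*55) = -1775*(-1/3250) - 1265/3575 = 71/130 - 1265*1/3575 = 71/130 - 23/65 = 5/26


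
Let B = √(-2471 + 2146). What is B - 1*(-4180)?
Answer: 4180 + 5*I*√13 ≈ 4180.0 + 18.028*I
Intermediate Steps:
B = 5*I*√13 (B = √(-325) = 5*I*√13 ≈ 18.028*I)
B - 1*(-4180) = 5*I*√13 - 1*(-4180) = 5*I*√13 + 4180 = 4180 + 5*I*√13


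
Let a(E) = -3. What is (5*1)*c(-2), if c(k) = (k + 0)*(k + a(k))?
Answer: 50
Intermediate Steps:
c(k) = k*(-3 + k) (c(k) = (k + 0)*(k - 3) = k*(-3 + k))
(5*1)*c(-2) = (5*1)*(-2*(-3 - 2)) = 5*(-2*(-5)) = 5*10 = 50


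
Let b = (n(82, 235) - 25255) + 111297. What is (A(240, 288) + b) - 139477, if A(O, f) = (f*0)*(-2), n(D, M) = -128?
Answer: -53563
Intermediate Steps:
A(O, f) = 0 (A(O, f) = 0*(-2) = 0)
b = 85914 (b = (-128 - 25255) + 111297 = -25383 + 111297 = 85914)
(A(240, 288) + b) - 139477 = (0 + 85914) - 139477 = 85914 - 139477 = -53563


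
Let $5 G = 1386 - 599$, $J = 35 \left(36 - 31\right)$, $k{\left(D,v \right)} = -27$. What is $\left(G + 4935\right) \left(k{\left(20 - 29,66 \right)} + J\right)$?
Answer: $\frac{3768376}{5} \approx 7.5368 \cdot 10^{5}$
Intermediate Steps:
$J = 175$ ($J = 35 \cdot 5 = 175$)
$G = \frac{787}{5}$ ($G = \frac{1386 - 599}{5} = \frac{1}{5} \cdot 787 = \frac{787}{5} \approx 157.4$)
$\left(G + 4935\right) \left(k{\left(20 - 29,66 \right)} + J\right) = \left(\frac{787}{5} + 4935\right) \left(-27 + 175\right) = \frac{25462}{5} \cdot 148 = \frac{3768376}{5}$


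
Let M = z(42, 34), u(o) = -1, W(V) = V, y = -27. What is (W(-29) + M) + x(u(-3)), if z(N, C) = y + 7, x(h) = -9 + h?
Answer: -59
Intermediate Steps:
z(N, C) = -20 (z(N, C) = -27 + 7 = -20)
M = -20
(W(-29) + M) + x(u(-3)) = (-29 - 20) + (-9 - 1) = -49 - 10 = -59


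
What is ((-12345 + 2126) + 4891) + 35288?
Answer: 29960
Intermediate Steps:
((-12345 + 2126) + 4891) + 35288 = (-10219 + 4891) + 35288 = -5328 + 35288 = 29960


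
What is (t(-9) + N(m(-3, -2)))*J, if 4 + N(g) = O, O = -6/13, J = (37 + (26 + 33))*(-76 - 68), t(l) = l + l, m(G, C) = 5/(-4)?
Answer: 4036608/13 ≈ 3.1051e+5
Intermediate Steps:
m(G, C) = -5/4 (m(G, C) = 5*(-1/4) = -5/4)
t(l) = 2*l
J = -13824 (J = (37 + 59)*(-144) = 96*(-144) = -13824)
O = -6/13 (O = -6*1/13 = -6/13 ≈ -0.46154)
N(g) = -58/13 (N(g) = -4 - 6/13 = -58/13)
(t(-9) + N(m(-3, -2)))*J = (2*(-9) - 58/13)*(-13824) = (-18 - 58/13)*(-13824) = -292/13*(-13824) = 4036608/13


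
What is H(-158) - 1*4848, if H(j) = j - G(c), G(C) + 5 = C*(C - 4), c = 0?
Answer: -5001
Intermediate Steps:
G(C) = -5 + C*(-4 + C) (G(C) = -5 + C*(C - 4) = -5 + C*(-4 + C))
H(j) = 5 + j (H(j) = j - (-5 + 0² - 4*0) = j - (-5 + 0 + 0) = j - 1*(-5) = j + 5 = 5 + j)
H(-158) - 1*4848 = (5 - 158) - 1*4848 = -153 - 4848 = -5001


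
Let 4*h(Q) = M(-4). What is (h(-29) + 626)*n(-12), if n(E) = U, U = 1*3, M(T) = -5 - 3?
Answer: 1872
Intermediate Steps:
M(T) = -8
U = 3
n(E) = 3
h(Q) = -2 (h(Q) = (1/4)*(-8) = -2)
(h(-29) + 626)*n(-12) = (-2 + 626)*3 = 624*3 = 1872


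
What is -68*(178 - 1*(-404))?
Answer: -39576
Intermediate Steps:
-68*(178 - 1*(-404)) = -68*(178 + 404) = -68*582 = -39576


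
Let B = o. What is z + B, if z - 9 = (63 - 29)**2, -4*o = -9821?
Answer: 14481/4 ≈ 3620.3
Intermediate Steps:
o = 9821/4 (o = -1/4*(-9821) = 9821/4 ≈ 2455.3)
B = 9821/4 ≈ 2455.3
z = 1165 (z = 9 + (63 - 29)**2 = 9 + 34**2 = 9 + 1156 = 1165)
z + B = 1165 + 9821/4 = 14481/4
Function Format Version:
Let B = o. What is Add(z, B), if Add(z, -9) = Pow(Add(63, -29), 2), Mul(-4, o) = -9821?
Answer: Rational(14481, 4) ≈ 3620.3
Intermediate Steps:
o = Rational(9821, 4) (o = Mul(Rational(-1, 4), -9821) = Rational(9821, 4) ≈ 2455.3)
B = Rational(9821, 4) ≈ 2455.3
z = 1165 (z = Add(9, Pow(Add(63, -29), 2)) = Add(9, Pow(34, 2)) = Add(9, 1156) = 1165)
Add(z, B) = Add(1165, Rational(9821, 4)) = Rational(14481, 4)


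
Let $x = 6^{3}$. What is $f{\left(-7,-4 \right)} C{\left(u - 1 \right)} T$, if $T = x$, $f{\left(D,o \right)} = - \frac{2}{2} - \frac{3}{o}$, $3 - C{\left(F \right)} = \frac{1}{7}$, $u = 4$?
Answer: $- \frac{1080}{7} \approx -154.29$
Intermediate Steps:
$C{\left(F \right)} = \frac{20}{7}$ ($C{\left(F \right)} = 3 - \frac{1}{7} = \frac{20}{7}$)
$f{\left(D,o \right)} = -1 - \frac{3}{o}$ ($f{\left(D,o \right)} = \left(-2\right) \frac{1}{2} - \frac{3}{o} = -1 - \frac{3}{o}$)
$x = 216$
$T = 216$
$f{\left(-7,-4 \right)} C{\left(u - 1 \right)} T = \frac{-3 - -4}{-4} \cdot \frac{20}{7} \cdot 216 = - \frac{-3 + 4}{4} \cdot \frac{20}{7} \cdot 216 = \left(- \frac{1}{4}\right) 1 \cdot \frac{20}{7} \cdot 216 = \left(- \frac{1}{4}\right) \frac{20}{7} \cdot 216 = \left(- \frac{5}{7}\right) 216 = - \frac{1080}{7}$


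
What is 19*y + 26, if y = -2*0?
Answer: 26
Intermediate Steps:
y = 0
19*y + 26 = 19*0 + 26 = 0 + 26 = 26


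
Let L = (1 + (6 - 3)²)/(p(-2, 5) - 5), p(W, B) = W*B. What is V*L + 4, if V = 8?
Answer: -4/3 ≈ -1.3333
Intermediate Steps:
p(W, B) = B*W
L = -⅔ (L = (1 + (6 - 3)²)/(5*(-2) - 5) = (1 + 3²)/(-10 - 5) = (1 + 9)/(-15) = 10*(-1/15) = -⅔ ≈ -0.66667)
V*L + 4 = 8*(-⅔) + 4 = -16/3 + 4 = -4/3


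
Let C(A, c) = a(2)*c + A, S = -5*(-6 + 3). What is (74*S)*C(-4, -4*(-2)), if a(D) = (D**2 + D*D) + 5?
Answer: 111000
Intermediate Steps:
S = 15 (S = -5*(-3) = 15)
a(D) = 5 + 2*D**2 (a(D) = (D**2 + D**2) + 5 = 2*D**2 + 5 = 5 + 2*D**2)
C(A, c) = A + 13*c (C(A, c) = (5 + 2*2**2)*c + A = (5 + 2*4)*c + A = (5 + 8)*c + A = 13*c + A = A + 13*c)
(74*S)*C(-4, -4*(-2)) = (74*15)*(-4 + 13*(-4*(-2))) = 1110*(-4 + 13*8) = 1110*(-4 + 104) = 1110*100 = 111000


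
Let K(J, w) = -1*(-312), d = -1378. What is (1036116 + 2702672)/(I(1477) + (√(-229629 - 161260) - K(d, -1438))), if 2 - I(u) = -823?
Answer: 958999122/327029 - 1869394*I*√390889/327029 ≈ 2932.5 - 3573.9*I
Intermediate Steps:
I(u) = 825 (I(u) = 2 - 1*(-823) = 2 + 823 = 825)
K(J, w) = 312
(1036116 + 2702672)/(I(1477) + (√(-229629 - 161260) - K(d, -1438))) = (1036116 + 2702672)/(825 + (√(-229629 - 161260) - 1*312)) = 3738788/(825 + (√(-390889) - 312)) = 3738788/(825 + (I*√390889 - 312)) = 3738788/(825 + (-312 + I*√390889)) = 3738788/(513 + I*√390889)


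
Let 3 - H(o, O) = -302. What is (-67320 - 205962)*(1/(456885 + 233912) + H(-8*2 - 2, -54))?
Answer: -57578627928252/690797 ≈ -8.3351e+7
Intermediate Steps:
H(o, O) = 305 (H(o, O) = 3 - 1*(-302) = 3 + 302 = 305)
(-67320 - 205962)*(1/(456885 + 233912) + H(-8*2 - 2, -54)) = (-67320 - 205962)*(1/(456885 + 233912) + 305) = -273282*(1/690797 + 305) = -273282*210693086/690797 = -57578627928252/690797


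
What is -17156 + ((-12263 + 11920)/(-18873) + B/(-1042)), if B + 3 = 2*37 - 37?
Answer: -168692225086/9832833 ≈ -17156.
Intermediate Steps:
B = 34 (B = -3 + (2*37 - 37) = -3 + (74 - 37) = -3 + 37 = 34)
-17156 + ((-12263 + 11920)/(-18873) + B/(-1042)) = -17156 + ((-12263 + 11920)/(-18873) + 34/(-1042)) = -17156 + (-343*(-1/18873) + 34*(-1/1042)) = -17156 + (343/18873 - 17/521) = -17156 - 142138/9832833 = -168692225086/9832833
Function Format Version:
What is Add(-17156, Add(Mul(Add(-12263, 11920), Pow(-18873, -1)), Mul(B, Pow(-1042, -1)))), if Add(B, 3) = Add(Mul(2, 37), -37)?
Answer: Rational(-168692225086, 9832833) ≈ -17156.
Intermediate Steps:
B = 34 (B = Add(-3, Add(Mul(2, 37), -37)) = Add(-3, Add(74, -37)) = Add(-3, 37) = 34)
Add(-17156, Add(Mul(Add(-12263, 11920), Pow(-18873, -1)), Mul(B, Pow(-1042, -1)))) = Add(-17156, Add(Mul(Add(-12263, 11920), Pow(-18873, -1)), Mul(34, Pow(-1042, -1)))) = Add(-17156, Add(Mul(-343, Rational(-1, 18873)), Mul(34, Rational(-1, 1042)))) = Add(-17156, Add(Rational(343, 18873), Rational(-17, 521))) = Add(-17156, Rational(-142138, 9832833)) = Rational(-168692225086, 9832833)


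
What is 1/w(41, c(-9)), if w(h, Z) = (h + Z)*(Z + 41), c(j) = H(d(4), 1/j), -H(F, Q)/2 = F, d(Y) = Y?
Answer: 1/1089 ≈ 0.00091827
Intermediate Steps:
H(F, Q) = -2*F
c(j) = -8 (c(j) = -2*4 = -8)
w(h, Z) = (41 + Z)*(Z + h) (w(h, Z) = (Z + h)*(41 + Z) = (41 + Z)*(Z + h))
1/w(41, c(-9)) = 1/((-8)² + 41*(-8) + 41*41 - 8*41) = 1/(64 - 328 + 1681 - 328) = 1/1089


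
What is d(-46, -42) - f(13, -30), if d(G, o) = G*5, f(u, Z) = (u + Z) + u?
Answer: -226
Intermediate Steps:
f(u, Z) = Z + 2*u (f(u, Z) = (Z + u) + u = Z + 2*u)
d(G, o) = 5*G
d(-46, -42) - f(13, -30) = 5*(-46) - (-30 + 2*13) = -230 - (-30 + 26) = -230 - 1*(-4) = -230 + 4 = -226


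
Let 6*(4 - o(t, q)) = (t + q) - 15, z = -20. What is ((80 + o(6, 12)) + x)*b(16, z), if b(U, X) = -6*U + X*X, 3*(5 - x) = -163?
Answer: 130264/3 ≈ 43421.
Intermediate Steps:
x = 178/3 (x = 5 - ⅓*(-163) = 5 + 163/3 = 178/3 ≈ 59.333)
o(t, q) = 13/2 - q/6 - t/6 (o(t, q) = 4 - ((t + q) - 15)/6 = 4 - ((q + t) - 15)/6 = 4 - (-15 + q + t)/6 = 4 + (5/2 - q/6 - t/6) = 13/2 - q/6 - t/6)
b(U, X) = X² - 6*U (b(U, X) = -6*U + X² = X² - 6*U)
((80 + o(6, 12)) + x)*b(16, z) = ((80 + (13/2 - ⅙*12 - ⅙*6)) + 178/3)*((-20)² - 6*16) = ((80 + (13/2 - 2 - 1)) + 178/3)*(400 - 96) = ((80 + 7/2) + 178/3)*304 = (167/2 + 178/3)*304 = (857/6)*304 = 130264/3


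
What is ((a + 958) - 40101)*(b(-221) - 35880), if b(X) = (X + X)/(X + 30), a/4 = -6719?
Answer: 452404308122/191 ≈ 2.3686e+9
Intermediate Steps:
a = -26876 (a = 4*(-6719) = -26876)
b(X) = 2*X/(30 + X) (b(X) = (2*X)/(30 + X) = 2*X/(30 + X))
((a + 958) - 40101)*(b(-221) - 35880) = ((-26876 + 958) - 40101)*(2*(-221)/(30 - 221) - 35880) = (-25918 - 40101)*(2*(-221)/(-191) - 35880) = -66019*(2*(-221)*(-1/191) - 35880) = -66019*(442/191 - 35880) = -66019*(-6852638/191) = 452404308122/191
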